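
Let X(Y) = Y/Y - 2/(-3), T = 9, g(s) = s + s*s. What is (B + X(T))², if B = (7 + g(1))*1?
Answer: 1024/9 ≈ 113.78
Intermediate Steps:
g(s) = s + s²
X(Y) = 5/3 (X(Y) = 1 - 2*(-⅓) = 1 + ⅔ = 5/3)
B = 9 (B = (7 + 1*(1 + 1))*1 = (7 + 1*2)*1 = (7 + 2)*1 = 9*1 = 9)
(B + X(T))² = (9 + 5/3)² = (32/3)² = 1024/9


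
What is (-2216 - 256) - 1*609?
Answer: -3081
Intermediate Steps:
(-2216 - 256) - 1*609 = -2472 - 609 = -3081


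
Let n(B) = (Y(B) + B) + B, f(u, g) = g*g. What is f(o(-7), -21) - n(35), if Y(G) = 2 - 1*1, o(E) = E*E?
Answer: 370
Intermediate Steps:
o(E) = E²
Y(G) = 1 (Y(G) = 2 - 1 = 1)
f(u, g) = g²
n(B) = 1 + 2*B (n(B) = (1 + B) + B = 1 + 2*B)
f(o(-7), -21) - n(35) = (-21)² - (1 + 2*35) = 441 - (1 + 70) = 441 - 1*71 = 441 - 71 = 370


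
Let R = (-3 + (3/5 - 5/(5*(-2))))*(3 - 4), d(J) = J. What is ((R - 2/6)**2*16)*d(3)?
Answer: 8836/75 ≈ 117.81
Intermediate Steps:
R = 19/10 (R = (-3 + (3*(1/5) - 5/(-10)))*(-1) = (-3 + (3/5 - 5*(-1/10)))*(-1) = (-3 + (3/5 + 1/2))*(-1) = (-3 + 11/10)*(-1) = -19/10*(-1) = 19/10 ≈ 1.9000)
((R - 2/6)**2*16)*d(3) = ((19/10 - 2/6)**2*16)*3 = ((19/10 - 2*1/6)**2*16)*3 = ((19/10 - 1/3)**2*16)*3 = ((47/30)**2*16)*3 = ((2209/900)*16)*3 = (8836/225)*3 = 8836/75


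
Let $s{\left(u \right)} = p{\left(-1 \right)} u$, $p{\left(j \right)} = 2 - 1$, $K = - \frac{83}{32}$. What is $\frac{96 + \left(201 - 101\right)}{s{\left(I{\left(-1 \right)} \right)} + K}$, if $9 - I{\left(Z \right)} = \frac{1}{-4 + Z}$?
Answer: $\frac{4480}{151} \approx 29.669$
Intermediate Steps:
$K = - \frac{83}{32}$ ($K = \left(-83\right) \frac{1}{32} = - \frac{83}{32} \approx -2.5938$)
$p{\left(j \right)} = 1$
$I{\left(Z \right)} = 9 - \frac{1}{-4 + Z}$
$s{\left(u \right)} = u$ ($s{\left(u \right)} = 1 u = u$)
$\frac{96 + \left(201 - 101\right)}{s{\left(I{\left(-1 \right)} \right)} + K} = \frac{96 + \left(201 - 101\right)}{\frac{-37 + 9 \left(-1\right)}{-4 - 1} - \frac{83}{32}} = \frac{96 + 100}{\frac{-37 - 9}{-5} - \frac{83}{32}} = \frac{196}{\left(- \frac{1}{5}\right) \left(-46\right) - \frac{83}{32}} = \frac{196}{\frac{46}{5} - \frac{83}{32}} = \frac{196}{\frac{1057}{160}} = 196 \cdot \frac{160}{1057} = \frac{4480}{151}$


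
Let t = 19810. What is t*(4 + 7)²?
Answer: 2397010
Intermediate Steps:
t*(4 + 7)² = 19810*(4 + 7)² = 19810*11² = 19810*121 = 2397010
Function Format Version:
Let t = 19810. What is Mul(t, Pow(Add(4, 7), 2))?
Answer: 2397010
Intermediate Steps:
Mul(t, Pow(Add(4, 7), 2)) = Mul(19810, Pow(Add(4, 7), 2)) = Mul(19810, Pow(11, 2)) = Mul(19810, 121) = 2397010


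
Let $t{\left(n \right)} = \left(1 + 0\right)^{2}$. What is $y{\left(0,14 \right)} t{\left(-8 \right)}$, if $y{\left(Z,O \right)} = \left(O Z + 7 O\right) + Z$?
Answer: $98$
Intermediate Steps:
$t{\left(n \right)} = 1$ ($t{\left(n \right)} = 1^{2} = 1$)
$y{\left(Z,O \right)} = Z + 7 O + O Z$ ($y{\left(Z,O \right)} = \left(7 O + O Z\right) + Z = Z + 7 O + O Z$)
$y{\left(0,14 \right)} t{\left(-8 \right)} = \left(0 + 7 \cdot 14 + 14 \cdot 0\right) 1 = \left(0 + 98 + 0\right) 1 = 98 \cdot 1 = 98$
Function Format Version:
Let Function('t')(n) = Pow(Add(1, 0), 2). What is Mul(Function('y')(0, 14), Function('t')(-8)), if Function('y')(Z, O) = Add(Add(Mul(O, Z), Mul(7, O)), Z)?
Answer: 98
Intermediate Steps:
Function('t')(n) = 1 (Function('t')(n) = Pow(1, 2) = 1)
Function('y')(Z, O) = Add(Z, Mul(7, O), Mul(O, Z)) (Function('y')(Z, O) = Add(Add(Mul(7, O), Mul(O, Z)), Z) = Add(Z, Mul(7, O), Mul(O, Z)))
Mul(Function('y')(0, 14), Function('t')(-8)) = Mul(Add(0, Mul(7, 14), Mul(14, 0)), 1) = Mul(Add(0, 98, 0), 1) = Mul(98, 1) = 98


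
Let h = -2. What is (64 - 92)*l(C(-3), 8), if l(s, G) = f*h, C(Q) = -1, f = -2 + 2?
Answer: 0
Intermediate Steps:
f = 0
l(s, G) = 0 (l(s, G) = 0*(-2) = 0)
(64 - 92)*l(C(-3), 8) = (64 - 92)*0 = -28*0 = 0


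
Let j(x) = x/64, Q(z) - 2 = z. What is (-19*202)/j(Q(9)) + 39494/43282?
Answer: -5315504895/238051 ≈ -22329.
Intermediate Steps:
Q(z) = 2 + z
j(x) = x/64 (j(x) = x*(1/64) = x/64)
(-19*202)/j(Q(9)) + 39494/43282 = (-19*202)/(((2 + 9)/64)) + 39494/43282 = -3838/((1/64)*11) + 39494*(1/43282) = -3838/11/64 + 19747/21641 = -3838*64/11 + 19747/21641 = -245632/11 + 19747/21641 = -5315504895/238051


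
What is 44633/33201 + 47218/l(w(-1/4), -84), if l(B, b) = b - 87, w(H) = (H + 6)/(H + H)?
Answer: -57779725/210273 ≈ -274.78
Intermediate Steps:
w(H) = (6 + H)/(2*H) (w(H) = (6 + H)/((2*H)) = (6 + H)*(1/(2*H)) = (6 + H)/(2*H))
l(B, b) = -87 + b
44633/33201 + 47218/l(w(-1/4), -84) = 44633/33201 + 47218/(-87 - 84) = 44633*(1/33201) + 47218/(-171) = 44633/33201 + 47218*(-1/171) = 44633/33201 - 47218/171 = -57779725/210273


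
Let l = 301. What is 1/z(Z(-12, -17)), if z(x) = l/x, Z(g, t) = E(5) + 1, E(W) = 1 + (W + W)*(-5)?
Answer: -48/301 ≈ -0.15947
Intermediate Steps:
E(W) = 1 - 10*W (E(W) = 1 + (2*W)*(-5) = 1 - 10*W)
Z(g, t) = -48 (Z(g, t) = (1 - 10*5) + 1 = (1 - 50) + 1 = -49 + 1 = -48)
z(x) = 301/x
1/z(Z(-12, -17)) = 1/(301/(-48)) = 1/(301*(-1/48)) = 1/(-301/48) = -48/301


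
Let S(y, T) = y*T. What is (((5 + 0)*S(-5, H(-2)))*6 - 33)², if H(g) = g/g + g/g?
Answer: 110889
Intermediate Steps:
H(g) = 2 (H(g) = 1 + 1 = 2)
S(y, T) = T*y
(((5 + 0)*S(-5, H(-2)))*6 - 33)² = (((5 + 0)*(2*(-5)))*6 - 33)² = ((5*(-10))*6 - 33)² = (-50*6 - 33)² = (-300 - 33)² = (-333)² = 110889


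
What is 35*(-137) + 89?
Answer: -4706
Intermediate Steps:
35*(-137) + 89 = -4795 + 89 = -4706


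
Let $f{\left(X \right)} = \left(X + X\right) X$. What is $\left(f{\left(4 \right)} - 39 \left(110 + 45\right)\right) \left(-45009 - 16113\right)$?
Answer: $367526586$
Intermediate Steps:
$f{\left(X \right)} = 2 X^{2}$ ($f{\left(X \right)} = 2 X X = 2 X^{2}$)
$\left(f{\left(4 \right)} - 39 \left(110 + 45\right)\right) \left(-45009 - 16113\right) = \left(2 \cdot 4^{2} - 39 \left(110 + 45\right)\right) \left(-45009 - 16113\right) = \left(2 \cdot 16 - 6045\right) \left(-61122\right) = \left(32 - 6045\right) \left(-61122\right) = \left(-6013\right) \left(-61122\right) = 367526586$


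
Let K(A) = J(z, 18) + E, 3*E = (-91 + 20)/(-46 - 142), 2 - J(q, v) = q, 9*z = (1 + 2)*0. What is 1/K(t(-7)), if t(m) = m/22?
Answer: 564/1199 ≈ 0.47039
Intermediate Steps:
z = 0 (z = ((1 + 2)*0)/9 = (3*0)/9 = (⅑)*0 = 0)
J(q, v) = 2 - q
t(m) = m/22 (t(m) = m*(1/22) = m/22)
E = 71/564 (E = ((-91 + 20)/(-46 - 142))/3 = (-71/(-188))/3 = (-71*(-1/188))/3 = (⅓)*(71/188) = 71/564 ≈ 0.12589)
K(A) = 1199/564 (K(A) = (2 - 1*0) + 71/564 = (2 + 0) + 71/564 = 2 + 71/564 = 1199/564)
1/K(t(-7)) = 1/(1199/564) = 564/1199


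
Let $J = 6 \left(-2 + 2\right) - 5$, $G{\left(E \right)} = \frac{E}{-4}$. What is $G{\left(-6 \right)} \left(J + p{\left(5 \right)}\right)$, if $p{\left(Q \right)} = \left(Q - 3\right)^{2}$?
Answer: $- \frac{3}{2} \approx -1.5$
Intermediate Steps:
$G{\left(E \right)} = - \frac{E}{4}$ ($G{\left(E \right)} = E \left(- \frac{1}{4}\right) = - \frac{E}{4}$)
$J = -5$ ($J = 6 \cdot 0 - 5 = 0 - 5 = -5$)
$p{\left(Q \right)} = \left(-3 + Q\right)^{2}$
$G{\left(-6 \right)} \left(J + p{\left(5 \right)}\right) = \left(- \frac{1}{4}\right) \left(-6\right) \left(-5 + \left(-3 + 5\right)^{2}\right) = \frac{3 \left(-5 + 2^{2}\right)}{2} = \frac{3 \left(-5 + 4\right)}{2} = \frac{3}{2} \left(-1\right) = - \frac{3}{2}$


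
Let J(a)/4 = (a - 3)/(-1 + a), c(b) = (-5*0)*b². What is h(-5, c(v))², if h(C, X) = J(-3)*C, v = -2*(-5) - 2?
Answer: 900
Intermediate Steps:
v = 8 (v = 10 - 2 = 8)
c(b) = 0 (c(b) = 0*b² = 0)
J(a) = 4*(-3 + a)/(-1 + a) (J(a) = 4*((a - 3)/(-1 + a)) = 4*((-3 + a)/(-1 + a)) = 4*(-3 + a)/(-1 + a))
h(C, X) = 6*C (h(C, X) = (4*(-3 - 3)/(-1 - 3))*C = (4*(-6)/(-4))*C = (4*(-¼)*(-6))*C = 6*C)
h(-5, c(v))² = (6*(-5))² = (-30)² = 900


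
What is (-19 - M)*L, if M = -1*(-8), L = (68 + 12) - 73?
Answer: -189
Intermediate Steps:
L = 7 (L = 80 - 73 = 7)
M = 8
(-19 - M)*L = (-19 - 1*8)*7 = (-19 - 8)*7 = -27*7 = -189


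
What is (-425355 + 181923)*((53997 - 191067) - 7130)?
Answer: 35102894400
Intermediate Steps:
(-425355 + 181923)*((53997 - 191067) - 7130) = -243432*(-137070 - 7130) = -243432*(-144200) = 35102894400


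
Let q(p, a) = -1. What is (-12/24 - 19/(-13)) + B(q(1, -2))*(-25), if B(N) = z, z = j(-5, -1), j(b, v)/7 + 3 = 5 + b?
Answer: 13675/26 ≈ 525.96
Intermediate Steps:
j(b, v) = 14 + 7*b (j(b, v) = -21 + 7*(5 + b) = -21 + (35 + 7*b) = 14 + 7*b)
z = -21 (z = 14 + 7*(-5) = 14 - 35 = -21)
B(N) = -21
(-12/24 - 19/(-13)) + B(q(1, -2))*(-25) = (-12/24 - 19/(-13)) - 21*(-25) = (-12*1/24 - 19*(-1/13)) + 525 = (-½ + 19/13) + 525 = 25/26 + 525 = 13675/26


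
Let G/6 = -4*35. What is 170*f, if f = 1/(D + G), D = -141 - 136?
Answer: -170/1117 ≈ -0.15219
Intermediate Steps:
G = -840 (G = 6*(-4*35) = 6*(-140) = -840)
D = -277
f = -1/1117 (f = 1/(-277 - 840) = 1/(-1117) = -1/1117 ≈ -0.00089526)
170*f = 170*(-1/1117) = -170/1117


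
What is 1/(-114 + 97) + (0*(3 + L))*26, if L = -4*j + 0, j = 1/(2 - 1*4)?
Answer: -1/17 ≈ -0.058824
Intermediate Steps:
j = -½ (j = 1/(2 - 4) = 1/(-2) = -½ ≈ -0.50000)
L = 2 (L = -4*(-½) + 0 = 2 + 0 = 2)
1/(-114 + 97) + (0*(3 + L))*26 = 1/(-114 + 97) + (0*(3 + 2))*26 = 1/(-17) + (0*5)*26 = -1/17 + 0*26 = -1/17 + 0 = -1/17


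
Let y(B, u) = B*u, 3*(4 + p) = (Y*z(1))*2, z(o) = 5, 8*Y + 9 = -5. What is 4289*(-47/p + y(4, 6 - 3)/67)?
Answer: 84072978/3953 ≈ 21268.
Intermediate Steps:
Y = -7/4 (Y = -9/8 + (⅛)*(-5) = -9/8 - 5/8 = -7/4 ≈ -1.7500)
p = -59/6 (p = -4 + (-7/4*5*2)/3 = -4 + (-35/4*2)/3 = -4 + (⅓)*(-35/2) = -4 - 35/6 = -59/6 ≈ -9.8333)
4289*(-47/p + y(4, 6 - 3)/67) = 4289*(-47/(-59/6) + (4*(6 - 3))/67) = 4289*(-47*(-6/59) + (4*3)*(1/67)) = 4289*(282/59 + 12*(1/67)) = 4289*(282/59 + 12/67) = 4289*(19602/3953) = 84072978/3953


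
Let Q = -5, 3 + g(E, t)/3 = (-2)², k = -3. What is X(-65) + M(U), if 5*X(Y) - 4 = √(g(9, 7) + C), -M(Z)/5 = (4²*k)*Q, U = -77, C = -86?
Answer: -5996/5 + I*√83/5 ≈ -1199.2 + 1.8221*I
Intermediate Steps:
g(E, t) = 3 (g(E, t) = -9 + 3*(-2)² = -9 + 3*4 = -9 + 12 = 3)
M(Z) = -1200 (M(Z) = -5*4²*(-3)*(-5) = -5*16*(-3)*(-5) = -(-240)*(-5) = -5*240 = -1200)
X(Y) = ⅘ + I*√83/5 (X(Y) = ⅘ + √(3 - 86)/5 = ⅘ + √(-83)/5 = ⅘ + (I*√83)/5 = ⅘ + I*√83/5)
X(-65) + M(U) = (⅘ + I*√83/5) - 1200 = -5996/5 + I*√83/5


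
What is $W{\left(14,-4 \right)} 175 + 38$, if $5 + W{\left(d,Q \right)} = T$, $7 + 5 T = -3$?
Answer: $-1187$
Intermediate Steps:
$T = -2$ ($T = - \frac{7}{5} + \frac{1}{5} \left(-3\right) = - \frac{7}{5} - \frac{3}{5} = -2$)
$W{\left(d,Q \right)} = -7$ ($W{\left(d,Q \right)} = -5 - 2 = -7$)
$W{\left(14,-4 \right)} 175 + 38 = \left(-7\right) 175 + 38 = -1225 + 38 = -1187$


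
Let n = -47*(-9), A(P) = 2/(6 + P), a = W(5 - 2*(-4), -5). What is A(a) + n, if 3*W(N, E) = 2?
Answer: 4233/10 ≈ 423.30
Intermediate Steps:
W(N, E) = 2/3 (W(N, E) = (1/3)*2 = 2/3)
a = 2/3 ≈ 0.66667
A(P) = 2/(6 + P)
n = 423
A(a) + n = 2/(6 + 2/3) + 423 = 2/(20/3) + 423 = 2*(3/20) + 423 = 3/10 + 423 = 4233/10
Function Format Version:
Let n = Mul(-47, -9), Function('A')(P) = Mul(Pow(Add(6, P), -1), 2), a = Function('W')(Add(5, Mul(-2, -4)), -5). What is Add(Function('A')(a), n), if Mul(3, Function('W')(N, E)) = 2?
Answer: Rational(4233, 10) ≈ 423.30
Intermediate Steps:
Function('W')(N, E) = Rational(2, 3) (Function('W')(N, E) = Mul(Rational(1, 3), 2) = Rational(2, 3))
a = Rational(2, 3) ≈ 0.66667
Function('A')(P) = Mul(2, Pow(Add(6, P), -1))
n = 423
Add(Function('A')(a), n) = Add(Mul(2, Pow(Add(6, Rational(2, 3)), -1)), 423) = Add(Mul(2, Pow(Rational(20, 3), -1)), 423) = Add(Mul(2, Rational(3, 20)), 423) = Add(Rational(3, 10), 423) = Rational(4233, 10)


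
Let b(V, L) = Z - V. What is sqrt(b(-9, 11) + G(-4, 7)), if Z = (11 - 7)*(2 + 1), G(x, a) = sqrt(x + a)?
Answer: sqrt(21 + sqrt(3)) ≈ 4.7678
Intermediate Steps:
G(x, a) = sqrt(a + x)
Z = 12 (Z = 4*3 = 12)
b(V, L) = 12 - V
sqrt(b(-9, 11) + G(-4, 7)) = sqrt((12 - 1*(-9)) + sqrt(7 - 4)) = sqrt((12 + 9) + sqrt(3)) = sqrt(21 + sqrt(3))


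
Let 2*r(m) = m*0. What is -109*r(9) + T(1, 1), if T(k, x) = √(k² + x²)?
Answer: √2 ≈ 1.4142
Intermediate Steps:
r(m) = 0 (r(m) = (m*0)/2 = (½)*0 = 0)
-109*r(9) + T(1, 1) = -109*0 + √(1² + 1²) = 0 + √(1 + 1) = 0 + √2 = √2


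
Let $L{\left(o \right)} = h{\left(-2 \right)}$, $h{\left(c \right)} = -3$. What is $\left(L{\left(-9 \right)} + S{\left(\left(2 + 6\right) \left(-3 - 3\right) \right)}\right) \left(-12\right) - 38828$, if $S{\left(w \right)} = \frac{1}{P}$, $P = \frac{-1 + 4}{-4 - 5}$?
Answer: $-38756$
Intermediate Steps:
$P = - \frac{1}{3}$ ($P = \frac{3}{-9} = 3 \left(- \frac{1}{9}\right) = - \frac{1}{3} \approx -0.33333$)
$L{\left(o \right)} = -3$
$S{\left(w \right)} = -3$ ($S{\left(w \right)} = \frac{1}{- \frac{1}{3}} = -3$)
$\left(L{\left(-9 \right)} + S{\left(\left(2 + 6\right) \left(-3 - 3\right) \right)}\right) \left(-12\right) - 38828 = \left(-3 - 3\right) \left(-12\right) - 38828 = \left(-6\right) \left(-12\right) - 38828 = 72 - 38828 = -38756$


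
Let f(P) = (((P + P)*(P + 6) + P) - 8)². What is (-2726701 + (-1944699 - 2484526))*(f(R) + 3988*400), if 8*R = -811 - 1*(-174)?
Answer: -502013441128009523/512 ≈ -9.8049e+14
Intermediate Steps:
R = -637/8 (R = (-811 - 1*(-174))/8 = (-811 + 174)/8 = (⅛)*(-637) = -637/8 ≈ -79.625)
f(P) = (-8 + P + 2*P*(6 + P))² (f(P) = (((2*P)*(6 + P) + P) - 8)² = ((2*P*(6 + P) + P) - 8)² = ((P + 2*P*(6 + P)) - 8)² = (-8 + P + 2*P*(6 + P))²)
(-2726701 + (-1944699 - 2484526))*(f(R) + 3988*400) = (-2726701 + (-1944699 - 2484526))*((-8 + 2*(-637/8)² + 13*(-637/8))² + 3988*400) = (-2726701 - 4429225)*((-8 + 2*(405769/64) - 8281/8)² + 1595200) = -7155926*((-8 + 405769/32 - 8281/8)² + 1595200) = -7155926*((372389/32)² + 1595200) = -7155926*(138673567321/1024 + 1595200) = -7155926*140307052121/1024 = -502013441128009523/512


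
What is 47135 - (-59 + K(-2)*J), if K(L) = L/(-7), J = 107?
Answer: 330144/7 ≈ 47163.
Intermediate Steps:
K(L) = -L/7 (K(L) = L*(-1/7) = -L/7)
47135 - (-59 + K(-2)*J) = 47135 - (-59 - 1/7*(-2)*107) = 47135 - (-59 + (2/7)*107) = 47135 - (-59 + 214/7) = 47135 - 1*(-199/7) = 47135 + 199/7 = 330144/7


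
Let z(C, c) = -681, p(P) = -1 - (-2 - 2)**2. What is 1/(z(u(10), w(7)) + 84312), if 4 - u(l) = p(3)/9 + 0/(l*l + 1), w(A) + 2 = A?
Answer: 1/83631 ≈ 1.1957e-5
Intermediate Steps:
w(A) = -2 + A
p(P) = -17 (p(P) = -1 - 1*(-4)**2 = -1 - 1*16 = -1 - 16 = -17)
u(l) = 53/9 (u(l) = 4 - (-17/9 + 0/(l*l + 1)) = 4 - (-17*1/9 + 0/(l**2 + 1)) = 4 - (-17/9 + 0/(1 + l**2)) = 4 - (-17/9 + 0) = 4 - 1*(-17/9) = 4 + 17/9 = 53/9)
1/(z(u(10), w(7)) + 84312) = 1/(-681 + 84312) = 1/83631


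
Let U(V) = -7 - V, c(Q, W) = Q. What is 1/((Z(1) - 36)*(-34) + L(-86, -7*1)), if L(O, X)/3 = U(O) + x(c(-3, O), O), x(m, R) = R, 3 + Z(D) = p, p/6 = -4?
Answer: 1/2121 ≈ 0.00047148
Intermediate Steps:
p = -24 (p = 6*(-4) = -24)
Z(D) = -27 (Z(D) = -3 - 24 = -27)
L(O, X) = -21 (L(O, X) = 3*((-7 - O) + O) = 3*(-7) = -21)
1/((Z(1) - 36)*(-34) + L(-86, -7*1)) = 1/((-27 - 36)*(-34) - 21) = 1/(-63*(-34) - 21) = 1/(2142 - 21) = 1/2121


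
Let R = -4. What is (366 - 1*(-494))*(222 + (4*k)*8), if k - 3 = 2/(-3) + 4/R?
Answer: 682840/3 ≈ 2.2761e+5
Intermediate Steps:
k = 4/3 (k = 3 + (2/(-3) + 4/(-4)) = 3 + (2*(-⅓) + 4*(-¼)) = 3 + (-⅔ - 1) = 3 - 5/3 = 4/3 ≈ 1.3333)
(366 - 1*(-494))*(222 + (4*k)*8) = (366 - 1*(-494))*(222 + (4*(4/3))*8) = (366 + 494)*(222 + (16/3)*8) = 860*(222 + 128/3) = 860*(794/3) = 682840/3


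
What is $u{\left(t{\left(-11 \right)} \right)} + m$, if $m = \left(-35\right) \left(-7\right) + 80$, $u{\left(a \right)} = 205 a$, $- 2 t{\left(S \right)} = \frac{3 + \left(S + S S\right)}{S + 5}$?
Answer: $\frac{27065}{12} \approx 2255.4$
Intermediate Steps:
$t{\left(S \right)} = - \frac{3 + S + S^{2}}{2 \left(5 + S\right)}$ ($t{\left(S \right)} = - \frac{\left(3 + \left(S + S S\right)\right) \frac{1}{S + 5}}{2} = - \frac{\left(3 + \left(S + S^{2}\right)\right) \frac{1}{5 + S}}{2} = - \frac{\left(3 + S + S^{2}\right) \frac{1}{5 + S}}{2} = - \frac{\frac{1}{5 + S} \left(3 + S + S^{2}\right)}{2} = - \frac{3 + S + S^{2}}{2 \left(5 + S\right)}$)
$m = 325$ ($m = 245 + 80 = 325$)
$u{\left(t{\left(-11 \right)} \right)} + m = 205 \frac{-3 - -11 - \left(-11\right)^{2}}{2 \left(5 - 11\right)} + 325 = 205 \frac{-3 + 11 - 121}{2 \left(-6\right)} + 325 = 205 \cdot \frac{1}{2} \left(- \frac{1}{6}\right) \left(-3 + 11 - 121\right) + 325 = 205 \cdot \frac{1}{2} \left(- \frac{1}{6}\right) \left(-113\right) + 325 = 205 \cdot \frac{113}{12} + 325 = \frac{23165}{12} + 325 = \frac{27065}{12}$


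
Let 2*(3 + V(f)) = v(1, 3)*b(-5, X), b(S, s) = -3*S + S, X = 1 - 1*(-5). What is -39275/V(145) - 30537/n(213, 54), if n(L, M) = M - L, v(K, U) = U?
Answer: -1959427/636 ≈ -3080.9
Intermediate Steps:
X = 6 (X = 1 + 5 = 6)
b(S, s) = -2*S
V(f) = 12 (V(f) = -3 + (3*(-2*(-5)))/2 = -3 + (3*10)/2 = -3 + (½)*30 = -3 + 15 = 12)
-39275/V(145) - 30537/n(213, 54) = -39275/12 - 30537/(54 - 1*213) = -39275*1/12 - 30537/(54 - 213) = -39275/12 - 30537/(-159) = -39275/12 - 30537*(-1/159) = -39275/12 + 10179/53 = -1959427/636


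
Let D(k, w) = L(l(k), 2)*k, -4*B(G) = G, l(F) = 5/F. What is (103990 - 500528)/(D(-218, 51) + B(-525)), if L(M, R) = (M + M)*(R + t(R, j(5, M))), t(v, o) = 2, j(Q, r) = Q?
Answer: -1586152/685 ≈ -2315.6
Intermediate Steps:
B(G) = -G/4
L(M, R) = 2*M*(2 + R) (L(M, R) = (M + M)*(R + 2) = (2*M)*(2 + R) = 2*M*(2 + R))
D(k, w) = 40 (D(k, w) = (2*(5/k)*(2 + 2))*k = (2*(5/k)*4)*k = (40/k)*k = 40)
(103990 - 500528)/(D(-218, 51) + B(-525)) = (103990 - 500528)/(40 - ¼*(-525)) = -396538/(40 + 525/4) = -396538/685/4 = -396538*4/685 = -1586152/685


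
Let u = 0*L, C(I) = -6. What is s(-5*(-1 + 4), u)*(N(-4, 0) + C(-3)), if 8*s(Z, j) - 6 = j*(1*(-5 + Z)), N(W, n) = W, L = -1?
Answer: -15/2 ≈ -7.5000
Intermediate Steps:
u = 0 (u = 0*(-1) = 0)
s(Z, j) = ¾ + j*(-5 + Z)/8 (s(Z, j) = ¾ + (j*(1*(-5 + Z)))/8 = ¾ + (j*(-5 + Z))/8 = ¾ + j*(-5 + Z)/8)
s(-5*(-1 + 4), u)*(N(-4, 0) + C(-3)) = (¾ - 5/8*0 + (⅛)*(-5*(-1 + 4))*0)*(-4 - 6) = (¾ + 0 + (⅛)*(-5*3)*0)*(-10) = (¾ + 0 + (⅛)*(-15)*0)*(-10) = (¾ + 0 + 0)*(-10) = (¾)*(-10) = -15/2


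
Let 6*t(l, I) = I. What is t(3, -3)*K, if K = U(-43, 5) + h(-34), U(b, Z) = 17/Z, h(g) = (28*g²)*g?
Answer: 5502543/10 ≈ 5.5025e+5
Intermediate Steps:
h(g) = 28*g³
t(l, I) = I/6
K = -5502543/5 (K = 17/5 + 28*(-34)³ = 17*(⅕) + 28*(-39304) = 17/5 - 1100512 = -5502543/5 ≈ -1.1005e+6)
t(3, -3)*K = ((⅙)*(-3))*(-5502543/5) = -½*(-5502543/5) = 5502543/10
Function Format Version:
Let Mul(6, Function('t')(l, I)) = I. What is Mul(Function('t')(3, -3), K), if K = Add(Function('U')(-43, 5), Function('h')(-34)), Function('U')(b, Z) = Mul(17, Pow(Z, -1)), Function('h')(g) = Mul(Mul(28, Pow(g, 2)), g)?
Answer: Rational(5502543, 10) ≈ 5.5025e+5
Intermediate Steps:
Function('h')(g) = Mul(28, Pow(g, 3))
Function('t')(l, I) = Mul(Rational(1, 6), I)
K = Rational(-5502543, 5) (K = Add(Mul(17, Pow(5, -1)), Mul(28, Pow(-34, 3))) = Add(Mul(17, Rational(1, 5)), Mul(28, -39304)) = Add(Rational(17, 5), -1100512) = Rational(-5502543, 5) ≈ -1.1005e+6)
Mul(Function('t')(3, -3), K) = Mul(Mul(Rational(1, 6), -3), Rational(-5502543, 5)) = Mul(Rational(-1, 2), Rational(-5502543, 5)) = Rational(5502543, 10)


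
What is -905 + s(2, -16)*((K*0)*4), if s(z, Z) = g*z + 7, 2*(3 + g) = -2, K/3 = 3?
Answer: -905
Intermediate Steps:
K = 9 (K = 3*3 = 9)
g = -4 (g = -3 + (1/2)*(-2) = -3 - 1 = -4)
s(z, Z) = 7 - 4*z (s(z, Z) = -4*z + 7 = 7 - 4*z)
-905 + s(2, -16)*((K*0)*4) = -905 + (7 - 4*2)*((9*0)*4) = -905 + (7 - 8)*(0*4) = -905 - 1*0 = -905 + 0 = -905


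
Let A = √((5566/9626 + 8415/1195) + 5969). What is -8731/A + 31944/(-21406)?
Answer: -1452/973 - 8731*√7908300692854993/6874947899 ≈ -114.43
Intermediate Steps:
A = √7908300692854993/1150307 (A = √((5566*(1/9626) + 8415*(1/1195)) + 5969) = √((2783/4813 + 1683/239) + 5969) = √(8765416/1150307 + 5969) = √(6874947899/1150307) = √7908300692854993/1150307 ≈ 77.309)
-8731/A + 31944/(-21406) = -8731*√7908300692854993/6874947899 + 31944/(-21406) = -8731*√7908300692854993/6874947899 + 31944*(-1/21406) = -8731*√7908300692854993/6874947899 - 1452/973 = -1452/973 - 8731*√7908300692854993/6874947899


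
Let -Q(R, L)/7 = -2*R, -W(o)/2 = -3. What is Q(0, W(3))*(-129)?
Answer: 0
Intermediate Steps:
W(o) = 6 (W(o) = -2*(-3) = 6)
Q(R, L) = 14*R (Q(R, L) = -(-14)*R = 14*R)
Q(0, W(3))*(-129) = (14*0)*(-129) = 0*(-129) = 0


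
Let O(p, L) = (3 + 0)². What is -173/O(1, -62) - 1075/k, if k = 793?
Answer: -146864/7137 ≈ -20.578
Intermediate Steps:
O(p, L) = 9 (O(p, L) = 3² = 9)
-173/O(1, -62) - 1075/k = -173/9 - 1075/793 = -146864/7137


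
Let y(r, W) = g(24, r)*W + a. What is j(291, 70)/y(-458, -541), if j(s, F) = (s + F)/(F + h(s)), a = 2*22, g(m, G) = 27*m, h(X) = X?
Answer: -1/350524 ≈ -2.8529e-6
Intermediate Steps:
a = 44
y(r, W) = 44 + 648*W (y(r, W) = (27*24)*W + 44 = 648*W + 44 = 44 + 648*W)
j(s, F) = 1 (j(s, F) = (s + F)/(F + s) = (F + s)/(F + s) = 1)
j(291, 70)/y(-458, -541) = 1/(44 + 648*(-541)) = 1/(44 - 350568) = 1/(-350524) = 1*(-1/350524) = -1/350524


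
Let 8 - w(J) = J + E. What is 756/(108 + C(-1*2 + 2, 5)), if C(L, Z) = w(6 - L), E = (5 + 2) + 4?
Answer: 84/11 ≈ 7.6364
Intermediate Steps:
E = 11 (E = 7 + 4 = 11)
w(J) = -3 - J (w(J) = 8 - (J + 11) = 8 - (11 + J) = 8 + (-11 - J) = -3 - J)
C(L, Z) = -9 + L (C(L, Z) = -3 - (6 - L) = -3 + (-6 + L) = -9 + L)
756/(108 + C(-1*2 + 2, 5)) = 756/(108 + (-9 + (-1*2 + 2))) = 756/(108 + (-9 + (-2 + 2))) = 756/(108 + (-9 + 0)) = 756/(108 - 9) = 756/99 = (1/99)*756 = 84/11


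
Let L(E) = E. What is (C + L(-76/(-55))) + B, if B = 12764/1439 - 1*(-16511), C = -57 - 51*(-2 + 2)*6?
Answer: 1303063214/79145 ≈ 16464.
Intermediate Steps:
C = -57 (C = -57 - 0*6 = -57 - 51*0 = -57 + 0 = -57)
B = 23772093/1439 (B = 12764*(1/1439) + 16511 = 12764/1439 + 16511 = 23772093/1439 ≈ 16520.)
(C + L(-76/(-55))) + B = (-57 - 76/(-55)) + 23772093/1439 = (-57 - 76*(-1/55)) + 23772093/1439 = (-57 + 76/55) + 23772093/1439 = -3059/55 + 23772093/1439 = 1303063214/79145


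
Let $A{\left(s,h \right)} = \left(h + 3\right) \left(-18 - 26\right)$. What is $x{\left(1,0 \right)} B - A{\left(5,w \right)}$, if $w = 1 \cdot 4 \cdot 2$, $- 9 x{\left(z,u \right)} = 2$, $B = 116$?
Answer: $\frac{4124}{9} \approx 458.22$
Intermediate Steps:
$x{\left(z,u \right)} = - \frac{2}{9}$ ($x{\left(z,u \right)} = \left(- \frac{1}{9}\right) 2 = - \frac{2}{9}$)
$w = 8$ ($w = 1 \cdot 8 = 8$)
$A{\left(s,h \right)} = -132 - 44 h$ ($A{\left(s,h \right)} = \left(3 + h\right) \left(-44\right) = -132 - 44 h$)
$x{\left(1,0 \right)} B - A{\left(5,w \right)} = \left(- \frac{2}{9}\right) 116 - \left(-132 - 352\right) = - \frac{232}{9} - \left(-132 - 352\right) = - \frac{232}{9} - -484 = - \frac{232}{9} + 484 = \frac{4124}{9}$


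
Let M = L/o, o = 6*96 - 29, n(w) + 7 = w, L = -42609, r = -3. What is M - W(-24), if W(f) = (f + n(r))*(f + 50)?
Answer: 440939/547 ≈ 806.10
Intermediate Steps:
n(w) = -7 + w
o = 547 (o = 576 - 29 = 547)
W(f) = (-10 + f)*(50 + f) (W(f) = (f + (-7 - 3))*(f + 50) = (f - 10)*(50 + f) = (-10 + f)*(50 + f))
M = -42609/547 ≈ -77.896
M - W(-24) = -42609/547 - (-500 + (-24)² + 40*(-24)) = -42609/547 - (-500 + 576 - 960) = -42609/547 - 1*(-884) = -42609/547 + 884 = 440939/547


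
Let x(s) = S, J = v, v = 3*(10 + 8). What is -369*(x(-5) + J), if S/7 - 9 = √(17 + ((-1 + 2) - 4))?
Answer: -43173 - 2583*√14 ≈ -52838.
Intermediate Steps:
v = 54 (v = 3*18 = 54)
J = 54
S = 63 + 7*√14 (S = 63 + 7*√(17 + ((-1 + 2) - 4)) = 63 + 7*√(17 + (1 - 4)) = 63 + 7*√(17 - 3) = 63 + 7*√14 ≈ 89.192)
x(s) = 63 + 7*√14
-369*(x(-5) + J) = -369*((63 + 7*√14) + 54) = -369*(117 + 7*√14) = -43173 - 2583*√14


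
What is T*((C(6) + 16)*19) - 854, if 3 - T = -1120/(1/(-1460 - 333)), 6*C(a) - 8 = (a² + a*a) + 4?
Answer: -1144650344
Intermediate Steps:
C(a) = 2 + a²/3 (C(a) = 4/3 + ((a² + a*a) + 4)/6 = 4/3 + ((a² + a²) + 4)/6 = 4/3 + (2*a² + 4)/6 = 4/3 + (4 + 2*a²)/6 = 4/3 + (⅔ + a²/3) = 2 + a²/3)
T = -2008157 (T = 3 - (-1120)/(1/(-1460 - 333)) = 3 - (-1120)/(1/(-1793)) = 3 - (-1120)/(-1/1793) = 3 - (-1120)*(-1793) = 3 - 1*2008160 = 3 - 2008160 = -2008157)
T*((C(6) + 16)*19) - 854 = -2008157*((2 + (⅓)*6²) + 16)*19 - 854 = -2008157*((2 + (⅓)*36) + 16)*19 - 854 = -2008157*((2 + 12) + 16)*19 - 854 = -2008157*(14 + 16)*19 - 854 = -60244710*19 - 854 = -2008157*570 - 854 = -1144649490 - 854 = -1144650344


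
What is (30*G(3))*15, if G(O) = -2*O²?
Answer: -8100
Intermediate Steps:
(30*G(3))*15 = (30*(-2*3²))*15 = (30*(-2*9))*15 = (30*(-18))*15 = -540*15 = -8100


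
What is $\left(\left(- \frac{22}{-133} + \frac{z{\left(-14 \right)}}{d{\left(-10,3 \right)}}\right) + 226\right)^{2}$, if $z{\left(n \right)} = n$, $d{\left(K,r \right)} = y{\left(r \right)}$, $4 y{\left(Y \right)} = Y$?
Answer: $\frac{6854515264}{159201} \approx 43056.0$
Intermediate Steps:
$y{\left(Y \right)} = \frac{Y}{4}$
$d{\left(K,r \right)} = \frac{r}{4}$
$\left(\left(- \frac{22}{-133} + \frac{z{\left(-14 \right)}}{d{\left(-10,3 \right)}}\right) + 226\right)^{2} = \left(\left(- \frac{22}{-133} - \frac{14}{\frac{1}{4} \cdot 3}\right) + 226\right)^{2} = \left(\left(\left(-22\right) \left(- \frac{1}{133}\right) - \frac{14}{\frac{3}{4}}\right) + 226\right)^{2} = \left(\left(\frac{22}{133} - \frac{56}{3}\right) + 226\right)^{2} = \left(- \frac{7382}{399} + 226\right)^{2} = \left(\frac{82792}{399}\right)^{2} = \frac{6854515264}{159201}$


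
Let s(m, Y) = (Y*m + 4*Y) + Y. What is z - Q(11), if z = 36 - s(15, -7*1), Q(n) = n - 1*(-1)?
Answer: 164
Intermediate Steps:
Q(n) = 1 + n (Q(n) = n + 1 = 1 + n)
s(m, Y) = 5*Y + Y*m (s(m, Y) = (4*Y + Y*m) + Y = 5*Y + Y*m)
z = 176 (z = 36 - (-7*1)*(5 + 15) = 36 - (-7)*20 = 36 - 1*(-140) = 36 + 140 = 176)
z - Q(11) = 176 - (1 + 11) = 176 - 1*12 = 176 - 12 = 164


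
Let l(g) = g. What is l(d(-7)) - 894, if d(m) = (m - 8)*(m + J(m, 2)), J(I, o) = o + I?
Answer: -714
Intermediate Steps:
J(I, o) = I + o
d(m) = (-8 + m)*(2 + 2*m) (d(m) = (m - 8)*(m + (m + 2)) = (-8 + m)*(m + (2 + m)) = (-8 + m)*(2 + 2*m))
l(d(-7)) - 894 = (-16 - 14*(-7) + 2*(-7)**2) - 894 = (-16 + 98 + 2*49) - 894 = (-16 + 98 + 98) - 894 = 180 - 894 = -714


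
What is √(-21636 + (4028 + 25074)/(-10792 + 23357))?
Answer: I*√3415509245470/12565 ≈ 147.08*I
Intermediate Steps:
√(-21636 + (4028 + 25074)/(-10792 + 23357)) = √(-21636 + 29102/12565) = √(-271827238/12565) = I*√3415509245470/12565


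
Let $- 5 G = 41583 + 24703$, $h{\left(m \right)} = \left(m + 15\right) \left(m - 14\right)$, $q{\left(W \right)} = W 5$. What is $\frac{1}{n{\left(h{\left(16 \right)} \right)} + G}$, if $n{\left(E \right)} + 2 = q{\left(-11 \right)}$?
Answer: $- \frac{5}{66571} \approx -7.5108 \cdot 10^{-5}$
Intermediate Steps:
$q{\left(W \right)} = 5 W$
$h{\left(m \right)} = \left(-14 + m\right) \left(15 + m\right)$ ($h{\left(m \right)} = \left(15 + m\right) \left(-14 + m\right) = \left(-14 + m\right) \left(15 + m\right)$)
$n{\left(E \right)} = -57$ ($n{\left(E \right)} = -2 + 5 \left(-11\right) = -2 - 55 = -57$)
$G = - \frac{66286}{5}$ ($G = - \frac{41583 + 24703}{5} = \left(- \frac{1}{5}\right) 66286 = - \frac{66286}{5} \approx -13257.0$)
$\frac{1}{n{\left(h{\left(16 \right)} \right)} + G} = \frac{1}{-57 - \frac{66286}{5}} = \frac{1}{- \frac{66571}{5}} = - \frac{5}{66571}$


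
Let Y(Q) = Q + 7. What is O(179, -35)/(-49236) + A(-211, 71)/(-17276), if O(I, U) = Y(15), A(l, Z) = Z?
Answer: -88087/19331844 ≈ -0.0045566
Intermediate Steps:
Y(Q) = 7 + Q
O(I, U) = 22 (O(I, U) = 7 + 15 = 22)
O(179, -35)/(-49236) + A(-211, 71)/(-17276) = 22/(-49236) + 71/(-17276) = 22*(-1/49236) + 71*(-1/17276) = -1/2238 - 71/17276 = -88087/19331844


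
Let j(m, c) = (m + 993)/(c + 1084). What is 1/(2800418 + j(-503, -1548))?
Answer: 232/649696731 ≈ 3.5709e-7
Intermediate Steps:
j(m, c) = (993 + m)/(1084 + c)
1/(2800418 + j(-503, -1548)) = 1/(2800418 + (993 - 503)/(1084 - 1548)) = 1/(2800418 + 490/(-464)) = 1/(2800418 - 1/464*490) = 1/(2800418 - 245/232) = 1/(649696731/232) = 232/649696731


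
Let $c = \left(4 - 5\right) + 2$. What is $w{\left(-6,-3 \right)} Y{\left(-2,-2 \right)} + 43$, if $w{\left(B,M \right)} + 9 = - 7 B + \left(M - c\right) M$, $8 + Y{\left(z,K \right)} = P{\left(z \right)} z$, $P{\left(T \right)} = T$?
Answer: $-137$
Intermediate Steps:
$c = 1$ ($c = -1 + 2 = 1$)
$Y{\left(z,K \right)} = -8 + z^{2}$ ($Y{\left(z,K \right)} = -8 + z z = -8 + z^{2}$)
$w{\left(B,M \right)} = -9 - 7 B + M \left(-1 + M\right)$ ($w{\left(B,M \right)} = -9 - \left(7 B - \left(M - 1\right) M\right) = -9 - \left(7 B - \left(-1 + M\right) M\right) = -9 - \left(7 B - M \left(-1 + M\right)\right) = -9 - 7 B + M \left(-1 + M\right)$)
$w{\left(-6,-3 \right)} Y{\left(-2,-2 \right)} + 43 = \left(-9 + \left(-3\right)^{2} - -3 - -42\right) \left(-8 + \left(-2\right)^{2}\right) + 43 = \left(-9 + 9 + 3 + 42\right) \left(-8 + 4\right) + 43 = 45 \left(-4\right) + 43 = -180 + 43 = -137$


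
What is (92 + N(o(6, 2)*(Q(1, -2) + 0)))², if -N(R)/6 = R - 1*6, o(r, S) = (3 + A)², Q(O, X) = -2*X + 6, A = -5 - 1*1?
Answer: 169744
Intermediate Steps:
A = -6 (A = -5 - 1 = -6)
Q(O, X) = 6 - 2*X
o(r, S) = 9 (o(r, S) = (3 - 6)² = (-3)² = 9)
N(R) = 36 - 6*R (N(R) = -6*(R - 1*6) = -6*(R - 6) = -6*(-6 + R) = 36 - 6*R)
(92 + N(o(6, 2)*(Q(1, -2) + 0)))² = (92 + (36 - 54*((6 - 2*(-2)) + 0)))² = (92 + (36 - 54*((6 + 4) + 0)))² = (92 + (36 - 54*(10 + 0)))² = (92 + (36 - 54*10))² = (92 + (36 - 6*90))² = (92 + (36 - 540))² = (92 - 504)² = (-412)² = 169744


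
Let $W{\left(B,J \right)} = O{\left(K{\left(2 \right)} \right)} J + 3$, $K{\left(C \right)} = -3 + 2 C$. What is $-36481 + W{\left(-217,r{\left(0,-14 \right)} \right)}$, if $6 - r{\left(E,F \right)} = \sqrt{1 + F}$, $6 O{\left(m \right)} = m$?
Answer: $-36477 - \frac{i \sqrt{13}}{6} \approx -36477.0 - 0.60093 i$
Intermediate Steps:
$O{\left(m \right)} = \frac{m}{6}$
$r{\left(E,F \right)} = 6 - \sqrt{1 + F}$
$W{\left(B,J \right)} = 3 + \frac{J}{6}$ ($W{\left(B,J \right)} = \frac{-3 + 2 \cdot 2}{6} J + 3 = \frac{-3 + 4}{6} J + 3 = \frac{1}{6} \cdot 1 J + 3 = \frac{J}{6} + 3 = 3 + \frac{J}{6}$)
$-36481 + W{\left(-217,r{\left(0,-14 \right)} \right)} = -36481 + \left(3 + \frac{6 - \sqrt{1 - 14}}{6}\right) = -36481 + \left(3 + \frac{6 - \sqrt{-13}}{6}\right) = -36481 + \left(3 + \frac{6 - i \sqrt{13}}{6}\right) = -36481 + \left(3 + \left(1 - \frac{i \sqrt{13}}{6}\right)\right) = -36481 + \left(4 - \frac{i \sqrt{13}}{6}\right) = -36477 - \frac{i \sqrt{13}}{6}$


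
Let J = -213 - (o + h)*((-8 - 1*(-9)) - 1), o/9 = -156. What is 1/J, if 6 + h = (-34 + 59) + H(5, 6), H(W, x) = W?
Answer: -1/213 ≈ -0.0046948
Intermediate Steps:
o = -1404 (o = 9*(-156) = -1404)
h = 24 (h = -6 + ((-34 + 59) + 5) = -6 + (25 + 5) = -6 + 30 = 24)
J = -213 (J = -213 - (-1404 + 24)*((-8 - 1*(-9)) - 1) = -213 - (-1380)*((-8 + 9) - 1) = -213 - (-1380)*(1 - 1) = -213 - (-1380)*0 = -213 - 1*0 = -213 + 0 = -213)
1/J = 1/(-213) = -1/213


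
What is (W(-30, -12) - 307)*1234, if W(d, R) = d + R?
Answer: -430666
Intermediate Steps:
W(d, R) = R + d
(W(-30, -12) - 307)*1234 = ((-12 - 30) - 307)*1234 = (-42 - 307)*1234 = -349*1234 = -430666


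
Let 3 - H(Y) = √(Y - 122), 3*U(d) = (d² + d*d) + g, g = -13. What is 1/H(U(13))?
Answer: 9/68 + I*√123/68 ≈ 0.13235 + 0.1631*I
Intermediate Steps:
U(d) = -13/3 + 2*d²/3 (U(d) = ((d² + d*d) - 13)/3 = ((d² + d²) - 13)/3 = (2*d² - 13)/3 = (-13 + 2*d²)/3 = -13/3 + 2*d²/3)
H(Y) = 3 - √(-122 + Y) (H(Y) = 3 - √(Y - 122) = 3 - √(-122 + Y))
1/H(U(13)) = 1/(3 - √(-122 + (-13/3 + (⅔)*13²))) = 1/(3 - √(-122 + (-13/3 + (⅔)*169))) = 1/(3 - √(-122 + (-13/3 + 338/3))) = 1/(3 - √(-122 + 325/3)) = 1/(3 - √(-41/3)) = 1/(3 - I*√123/3)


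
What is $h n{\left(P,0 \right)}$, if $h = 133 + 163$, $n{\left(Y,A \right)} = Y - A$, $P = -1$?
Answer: $-296$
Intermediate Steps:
$h = 296$
$h n{\left(P,0 \right)} = 296 \left(-1 - 0\right) = 296 \left(-1 + 0\right) = 296 \left(-1\right) = -296$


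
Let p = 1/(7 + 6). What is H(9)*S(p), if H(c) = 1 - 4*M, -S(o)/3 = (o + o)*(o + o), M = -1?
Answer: -60/169 ≈ -0.35503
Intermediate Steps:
p = 1/13 ≈ 0.076923
S(o) = -12*o² (S(o) = -3*(o + o)*(o + o) = -3*2*o*2*o = -12*o²)
H(c) = 5 (H(c) = 1 - 4*(-1) = 1 + 4 = 5)
H(9)*S(p) = 5*(-12*(1/13)²) = 5*(-12*1/169) = 5*(-12/169) = -60/169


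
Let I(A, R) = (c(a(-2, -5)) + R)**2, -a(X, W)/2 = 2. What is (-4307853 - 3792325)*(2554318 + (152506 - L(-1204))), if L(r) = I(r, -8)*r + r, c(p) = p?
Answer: -23339885289912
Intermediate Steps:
a(X, W) = -4 (a(X, W) = -2*2 = -4)
I(A, R) = (-4 + R)**2
L(r) = 145*r (L(r) = (-4 - 8)**2*r + r = (-12)**2*r + r = 144*r + r = 145*r)
(-4307853 - 3792325)*(2554318 + (152506 - L(-1204))) = (-4307853 - 3792325)*(2554318 + (152506 - 145*(-1204))) = -8100178*(2554318 + (152506 - 1*(-174580))) = -8100178*(2554318 + (152506 + 174580)) = -8100178*(2554318 + 327086) = -8100178*2881404 = -23339885289912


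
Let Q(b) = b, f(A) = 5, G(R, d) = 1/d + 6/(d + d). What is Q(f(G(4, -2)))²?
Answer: 25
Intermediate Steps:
G(R, d) = 4/d (G(R, d) = 1/d + 6/((2*d)) = 1/d + 6*(1/(2*d)) = 1/d + 3/d = 4/d)
Q(f(G(4, -2)))² = 5² = 25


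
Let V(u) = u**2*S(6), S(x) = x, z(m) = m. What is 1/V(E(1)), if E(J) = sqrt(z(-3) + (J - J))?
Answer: -1/18 ≈ -0.055556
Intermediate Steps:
E(J) = I*sqrt(3) (E(J) = sqrt(-3 + (J - J)) = sqrt(-3 + 0) = sqrt(-3) = I*sqrt(3))
V(u) = 6*u**2 (V(u) = u**2*6 = 6*u**2)
1/V(E(1)) = 1/(6*(I*sqrt(3))**2) = 1/(6*(-3)) = 1/(-18) = -1/18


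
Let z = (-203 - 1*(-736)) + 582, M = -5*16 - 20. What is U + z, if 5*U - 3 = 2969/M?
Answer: 554831/500 ≈ 1109.7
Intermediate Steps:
M = -100 (M = -80 - 20 = -100)
z = 1115 (z = (-203 + 736) + 582 = 533 + 582 = 1115)
U = -2669/500 (U = ⅗ + (2969/(-100))/5 = ⅗ + (2969*(-1/100))/5 = ⅗ + (⅕)*(-2969/100) = ⅗ - 2969/500 = -2669/500 ≈ -5.3380)
U + z = -2669/500 + 1115 = 554831/500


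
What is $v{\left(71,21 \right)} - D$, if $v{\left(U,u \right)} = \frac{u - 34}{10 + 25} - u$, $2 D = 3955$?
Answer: $- \frac{139921}{70} \approx -1998.9$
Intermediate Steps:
$D = \frac{3955}{2}$ ($D = \frac{1}{2} \cdot 3955 = \frac{3955}{2} \approx 1977.5$)
$v{\left(U,u \right)} = - \frac{34}{35} - \frac{34 u}{35}$ ($v{\left(U,u \right)} = \frac{-34 + u}{35} - u = \left(-34 + u\right) \frac{1}{35} - u = \left(- \frac{34}{35} + \frac{u}{35}\right) - u = - \frac{34}{35} - \frac{34 u}{35}$)
$v{\left(71,21 \right)} - D = \left(- \frac{34}{35} - \frac{102}{5}\right) - \frac{3955}{2} = - \frac{748}{35} - \frac{3955}{2} = - \frac{139921}{70}$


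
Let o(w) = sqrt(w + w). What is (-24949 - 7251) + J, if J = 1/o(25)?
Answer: -32200 + sqrt(2)/10 ≈ -32200.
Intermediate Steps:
o(w) = sqrt(2)*sqrt(w) (o(w) = sqrt(2*w) = sqrt(2)*sqrt(w))
J = sqrt(2)/10 (J = 1/(sqrt(2)*sqrt(25)) = 1/(sqrt(2)*5) = 1/(5*sqrt(2)) = sqrt(2)/10 ≈ 0.14142)
(-24949 - 7251) + J = (-24949 - 7251) + sqrt(2)/10 = -32200 + sqrt(2)/10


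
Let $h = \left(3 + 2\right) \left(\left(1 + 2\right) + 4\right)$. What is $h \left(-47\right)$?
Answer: $-1645$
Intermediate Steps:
$h = 35$ ($h = 5 \left(3 + 4\right) = 5 \cdot 7 = 35$)
$h \left(-47\right) = 35 \left(-47\right) = -1645$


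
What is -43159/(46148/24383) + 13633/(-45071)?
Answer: -47430911059371/2079936508 ≈ -22804.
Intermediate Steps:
-43159/(46148/24383) + 13633/(-45071) = -43159/(46148*(1/24383)) + 13633*(-1/45071) = -43159/46148/24383 - 13633/45071 = -43159*24383/46148 - 13633/45071 = -1052345897/46148 - 13633/45071 = -47430911059371/2079936508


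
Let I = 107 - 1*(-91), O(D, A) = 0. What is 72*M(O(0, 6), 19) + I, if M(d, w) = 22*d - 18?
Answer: -1098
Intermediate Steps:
M(d, w) = -18 + 22*d
I = 198 (I = 107 + 91 = 198)
72*M(O(0, 6), 19) + I = 72*(-18 + 22*0) + 198 = 72*(-18 + 0) + 198 = 72*(-18) + 198 = -1296 + 198 = -1098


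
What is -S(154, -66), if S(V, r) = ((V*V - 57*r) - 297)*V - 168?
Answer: -4185706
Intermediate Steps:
S(V, r) = -168 + V*(-297 + V² - 57*r) (S(V, r) = ((V² - 57*r) - 297)*V - 168 = (-297 + V² - 57*r)*V - 168 = V*(-297 + V² - 57*r) - 168 = -168 + V*(-297 + V² - 57*r))
-S(154, -66) = -(-168 + 154³ - 297*154 - 57*154*(-66)) = -(-168 + 3652264 - 45738 + 579348) = -1*4185706 = -4185706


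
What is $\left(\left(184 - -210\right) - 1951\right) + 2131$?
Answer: $574$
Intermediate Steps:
$\left(\left(184 - -210\right) - 1951\right) + 2131 = \left(\left(184 + 210\right) - 1951\right) + 2131 = \left(394 - 1951\right) + 2131 = -1557 + 2131 = 574$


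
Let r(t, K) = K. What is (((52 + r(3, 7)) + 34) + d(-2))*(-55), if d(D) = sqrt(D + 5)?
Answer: -5115 - 55*sqrt(3) ≈ -5210.3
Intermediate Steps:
d(D) = sqrt(5 + D)
(((52 + r(3, 7)) + 34) + d(-2))*(-55) = (((52 + 7) + 34) + sqrt(5 - 2))*(-55) = ((59 + 34) + sqrt(3))*(-55) = (93 + sqrt(3))*(-55) = -5115 - 55*sqrt(3)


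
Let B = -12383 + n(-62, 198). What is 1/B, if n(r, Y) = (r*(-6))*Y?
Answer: 1/61273 ≈ 1.6320e-5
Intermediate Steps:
n(r, Y) = -6*Y*r (n(r, Y) = (-6*r)*Y = -6*Y*r)
B = 61273 (B = -12383 - 6*198*(-62) = -12383 + 73656 = 61273)
1/B = 1/61273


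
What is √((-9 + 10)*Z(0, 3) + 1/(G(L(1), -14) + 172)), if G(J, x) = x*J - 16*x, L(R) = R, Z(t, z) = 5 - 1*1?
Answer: √584078/382 ≈ 2.0007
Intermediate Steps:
Z(t, z) = 4 (Z(t, z) = 5 - 1 = 4)
G(J, x) = -16*x + J*x (G(J, x) = J*x - 16*x = -16*x + J*x)
√((-9 + 10)*Z(0, 3) + 1/(G(L(1), -14) + 172)) = √((-9 + 10)*4 + 1/(-14*(-16 + 1) + 172)) = √(1*4 + 1/(-14*(-15) + 172)) = √(4 + 1/(210 + 172)) = √(4 + 1/382) = √(1529/382) = √584078/382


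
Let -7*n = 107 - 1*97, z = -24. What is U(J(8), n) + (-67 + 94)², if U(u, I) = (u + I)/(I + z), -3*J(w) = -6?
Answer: 64879/89 ≈ 728.98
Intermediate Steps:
n = -10/7 (n = -(107 - 1*97)/7 = -(107 - 97)/7 = -⅐*10 = -10/7 ≈ -1.4286)
J(w) = 2 (J(w) = -⅓*(-6) = 2)
U(u, I) = (I + u)/(-24 + I) (U(u, I) = (u + I)/(I - 24) = (I + u)/(-24 + I))
U(J(8), n) + (-67 + 94)² = (-10/7 + 2)/(-24 - 10/7) + (-67 + 94)² = (4/7)/(-178/7) + 27² = -7/178*4/7 + 729 = -2/89 + 729 = 64879/89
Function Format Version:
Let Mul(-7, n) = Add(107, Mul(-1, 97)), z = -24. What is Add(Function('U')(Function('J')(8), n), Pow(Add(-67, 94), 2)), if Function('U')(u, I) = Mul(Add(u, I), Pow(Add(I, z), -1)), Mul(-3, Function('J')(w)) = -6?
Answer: Rational(64879, 89) ≈ 728.98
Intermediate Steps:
n = Rational(-10, 7) (n = Mul(Rational(-1, 7), Add(107, Mul(-1, 97))) = Mul(Rational(-1, 7), Add(107, -97)) = Mul(Rational(-1, 7), 10) = Rational(-10, 7) ≈ -1.4286)
Function('J')(w) = 2 (Function('J')(w) = Mul(Rational(-1, 3), -6) = 2)
Function('U')(u, I) = Mul(Pow(Add(-24, I), -1), Add(I, u)) (Function('U')(u, I) = Mul(Add(u, I), Pow(Add(I, -24), -1)) = Mul(Add(I, u), Pow(Add(-24, I), -1)) = Mul(Pow(Add(-24, I), -1), Add(I, u)))
Add(Function('U')(Function('J')(8), n), Pow(Add(-67, 94), 2)) = Add(Mul(Pow(Add(-24, Rational(-10, 7)), -1), Add(Rational(-10, 7), 2)), Pow(Add(-67, 94), 2)) = Add(Mul(Pow(Rational(-178, 7), -1), Rational(4, 7)), Pow(27, 2)) = Add(Mul(Rational(-7, 178), Rational(4, 7)), 729) = Add(Rational(-2, 89), 729) = Rational(64879, 89)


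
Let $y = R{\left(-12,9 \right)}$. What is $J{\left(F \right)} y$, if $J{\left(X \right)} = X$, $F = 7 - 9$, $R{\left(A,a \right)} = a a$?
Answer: $-162$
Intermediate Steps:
$R{\left(A,a \right)} = a^{2}$
$y = 81$ ($y = 9^{2} = 81$)
$F = -2$ ($F = 7 - 9 = -2$)
$J{\left(F \right)} y = \left(-2\right) 81 = -162$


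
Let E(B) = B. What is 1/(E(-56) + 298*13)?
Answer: 1/3818 ≈ 0.00026192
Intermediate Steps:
1/(E(-56) + 298*13) = 1/(-56 + 298*13) = 1/(-56 + 3874) = 1/3818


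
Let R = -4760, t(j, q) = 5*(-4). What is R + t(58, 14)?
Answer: -4780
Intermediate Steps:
t(j, q) = -20
R + t(58, 14) = -4760 - 20 = -4780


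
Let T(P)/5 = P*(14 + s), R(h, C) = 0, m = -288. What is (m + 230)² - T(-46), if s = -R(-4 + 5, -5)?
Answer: 6584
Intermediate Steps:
s = 0 (s = -1*0 = 0)
T(P) = 70*P (T(P) = 5*(P*(14 + 0)) = 5*(P*14) = 5*(14*P) = 70*P)
(m + 230)² - T(-46) = (-288 + 230)² - 70*(-46) = (-58)² - 1*(-3220) = 3364 + 3220 = 6584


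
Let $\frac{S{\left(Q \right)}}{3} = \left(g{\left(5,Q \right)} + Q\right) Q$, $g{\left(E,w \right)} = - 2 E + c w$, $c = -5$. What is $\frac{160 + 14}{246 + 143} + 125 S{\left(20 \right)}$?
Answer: $- \frac{262574826}{389} \approx -6.75 \cdot 10^{5}$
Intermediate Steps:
$g{\left(E,w \right)} = - 5 w - 2 E$ ($g{\left(E,w \right)} = - 2 E - 5 w = - 5 w - 2 E$)
$S{\left(Q \right)} = 3 Q \left(-10 - 4 Q\right)$ ($S{\left(Q \right)} = 3 \left(\left(- 5 Q - 10\right) + Q\right) Q = 3 \left(\left(-10 - 5 Q\right) + Q\right) Q = 3 \left(-10 - 4 Q\right) Q = 3 Q \left(-10 - 4 Q\right)$)
$\frac{160 + 14}{246 + 143} + 125 S{\left(20 \right)} = \frac{160 + 14}{246 + 143} + 125 \left(\left(-6\right) 20 \left(5 + 2 \cdot 20\right)\right) = \frac{174}{389} + 125 \left(\left(-6\right) 20 \left(5 + 40\right)\right) = 174 \cdot \frac{1}{389} + 125 \left(\left(-6\right) 20 \cdot 45\right) = \frac{174}{389} + 125 \left(-5400\right) = \frac{174}{389} - 675000 = - \frac{262574826}{389}$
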